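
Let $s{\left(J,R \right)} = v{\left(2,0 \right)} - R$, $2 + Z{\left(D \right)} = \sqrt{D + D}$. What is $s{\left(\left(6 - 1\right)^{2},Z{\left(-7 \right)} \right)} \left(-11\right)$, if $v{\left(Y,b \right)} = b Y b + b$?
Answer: $-22 + 11 i \sqrt{14} \approx -22.0 + 41.158 i$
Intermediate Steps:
$v{\left(Y,b \right)} = b + Y b^{2}$ ($v{\left(Y,b \right)} = Y b b + b = Y b^{2} + b = b + Y b^{2}$)
$Z{\left(D \right)} = -2 + \sqrt{2} \sqrt{D}$ ($Z{\left(D \right)} = -2 + \sqrt{D + D} = -2 + \sqrt{2 D} = -2 + \sqrt{2} \sqrt{D}$)
$s{\left(J,R \right)} = - R$ ($s{\left(J,R \right)} = 0 \left(1 + 2 \cdot 0\right) - R = 0 \left(1 + 0\right) - R = 0 \cdot 1 - R = 0 - R = - R$)
$s{\left(\left(6 - 1\right)^{2},Z{\left(-7 \right)} \right)} \left(-11\right) = - (-2 + \sqrt{2} \sqrt{-7}) \left(-11\right) = - (-2 + \sqrt{2} i \sqrt{7}) \left(-11\right) = - (-2 + i \sqrt{14}) \left(-11\right) = \left(2 - i \sqrt{14}\right) \left(-11\right) = -22 + 11 i \sqrt{14}$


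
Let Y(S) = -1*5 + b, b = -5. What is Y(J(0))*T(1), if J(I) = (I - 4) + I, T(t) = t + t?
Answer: -20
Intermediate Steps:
T(t) = 2*t
J(I) = -4 + 2*I (J(I) = (-4 + I) + I = -4 + 2*I)
Y(S) = -10 (Y(S) = -1*5 - 5 = -5 - 5 = -10)
Y(J(0))*T(1) = -20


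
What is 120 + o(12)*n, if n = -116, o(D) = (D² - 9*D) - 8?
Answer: -3128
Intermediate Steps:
o(D) = -8 + D² - 9*D
120 + o(12)*n = 120 + (-8 + 12² - 9*12)*(-116) = 120 + (-8 + 144 - 108)*(-116) = 120 + 28*(-116) = 120 - 3248 = -3128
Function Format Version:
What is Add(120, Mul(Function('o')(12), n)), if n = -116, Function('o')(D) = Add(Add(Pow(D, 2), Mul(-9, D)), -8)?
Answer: -3128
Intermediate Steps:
Function('o')(D) = Add(-8, Pow(D, 2), Mul(-9, D))
Add(120, Mul(Function('o')(12), n)) = Add(120, Mul(Add(-8, Pow(12, 2), Mul(-9, 12)), -116)) = Add(120, Mul(Add(-8, 144, -108), -116)) = Add(120, Mul(28, -116)) = Add(120, -3248) = -3128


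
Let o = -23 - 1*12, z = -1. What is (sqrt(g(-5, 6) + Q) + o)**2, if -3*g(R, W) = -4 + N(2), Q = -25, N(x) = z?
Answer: (105 - I*sqrt(210))**2/9 ≈ 1201.7 - 338.13*I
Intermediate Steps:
N(x) = -1
g(R, W) = 5/3 (g(R, W) = -(-4 - 1)/3 = -1/3*(-5) = 5/3)
o = -35 (o = -23 - 12 = -35)
(sqrt(g(-5, 6) + Q) + o)**2 = (sqrt(5/3 - 25) - 35)**2 = (sqrt(-70/3) - 35)**2 = (I*sqrt(210)/3 - 35)**2 = (-35 + I*sqrt(210)/3)**2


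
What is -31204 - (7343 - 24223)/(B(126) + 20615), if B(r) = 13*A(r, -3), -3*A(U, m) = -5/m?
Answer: -578725396/18547 ≈ -31203.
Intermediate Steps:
A(U, m) = 5/(3*m) (A(U, m) = -(-5)/(3*m) = 5/(3*m))
B(r) = -65/9 (B(r) = 13*((5/3)/(-3)) = 13*((5/3)*(-⅓)) = 13*(-5/9) = -65/9)
-31204 - (7343 - 24223)/(B(126) + 20615) = -31204 - (7343 - 24223)/(-65/9 + 20615) = -31204 - (-16880)/185470/9 = -31204 - (-16880)*9/185470 = -31204 - 1*(-15192/18547) = -31204 + 15192/18547 = -578725396/18547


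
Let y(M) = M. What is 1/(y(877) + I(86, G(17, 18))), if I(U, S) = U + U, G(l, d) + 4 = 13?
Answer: 1/1049 ≈ 0.00095329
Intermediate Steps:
G(l, d) = 9 (G(l, d) = -4 + 13 = 9)
I(U, S) = 2*U
1/(y(877) + I(86, G(17, 18))) = 1/(877 + 2*86) = 1/(877 + 172) = 1/1049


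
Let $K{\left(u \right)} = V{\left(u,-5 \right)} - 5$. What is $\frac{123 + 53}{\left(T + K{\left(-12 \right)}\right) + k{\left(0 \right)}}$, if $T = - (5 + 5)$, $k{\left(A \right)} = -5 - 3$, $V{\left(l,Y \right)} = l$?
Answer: $- \frac{176}{35} \approx -5.0286$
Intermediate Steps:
$k{\left(A \right)} = -8$
$T = -10$ ($T = \left(-1\right) 10 = -10$)
$K{\left(u \right)} = -5 + u$ ($K{\left(u \right)} = u - 5 = -5 + u$)
$\frac{123 + 53}{\left(T + K{\left(-12 \right)}\right) + k{\left(0 \right)}} = \frac{123 + 53}{\left(-10 - 17\right) - 8} = \frac{176}{\left(-10 - 17\right) - 8} = \frac{176}{-27 - 8} = \frac{176}{-35} = 176 \left(- \frac{1}{35}\right) = - \frac{176}{35}$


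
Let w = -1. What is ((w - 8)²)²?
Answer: 6561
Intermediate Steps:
((w - 8)²)² = ((-1 - 8)²)² = ((-9)²)² = 81² = 6561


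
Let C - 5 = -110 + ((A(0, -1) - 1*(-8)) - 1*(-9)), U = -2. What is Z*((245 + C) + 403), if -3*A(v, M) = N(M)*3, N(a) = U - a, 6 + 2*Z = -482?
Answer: -136884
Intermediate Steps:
Z = -244 (Z = -3 + (1/2)*(-482) = -3 - 241 = -244)
N(a) = -2 - a
A(v, M) = 2 + M (A(v, M) = -(-2 - M)*3/3 = -(-6 - 3*M)/3 = 2 + M)
C = -87 (C = 5 + (-110 + (((2 - 1) - 1*(-8)) - 1*(-9))) = 5 + (-110 + ((1 + 8) + 9)) = 5 + (-110 + (9 + 9)) = 5 + (-110 + 18) = 5 - 92 = -87)
Z*((245 + C) + 403) = -244*((245 - 87) + 403) = -244*(158 + 403) = -244*561 = -136884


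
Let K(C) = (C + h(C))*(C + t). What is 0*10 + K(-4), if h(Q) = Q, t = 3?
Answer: 8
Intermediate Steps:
K(C) = 2*C*(3 + C) (K(C) = (C + C)*(C + 3) = (2*C)*(3 + C) = 2*C*(3 + C))
0*10 + K(-4) = 0*10 + 2*(-4)*(3 - 4) = 0 + 2*(-4)*(-1) = 0 + 8 = 8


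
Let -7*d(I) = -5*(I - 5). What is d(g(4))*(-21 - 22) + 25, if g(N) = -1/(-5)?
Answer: 1207/7 ≈ 172.43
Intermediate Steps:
g(N) = ⅕ (g(N) = -1*(-⅕) = ⅕)
d(I) = -25/7 + 5*I/7 (d(I) = -(-5)*(I - 5)/7 = -(-5)*(-5 + I)/7 = -(25 - 5*I)/7 = -25/7 + 5*I/7)
d(g(4))*(-21 - 22) + 25 = (-25/7 + (5/7)*(⅕))*(-21 - 22) + 25 = (-25/7 + ⅐)*(-43) + 25 = -24/7*(-43) + 25 = 1032/7 + 25 = 1207/7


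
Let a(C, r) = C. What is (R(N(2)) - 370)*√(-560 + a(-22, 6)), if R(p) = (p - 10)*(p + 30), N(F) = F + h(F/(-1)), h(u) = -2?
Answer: -670*I*√582 ≈ -16164.0*I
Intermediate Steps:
N(F) = -2 + F (N(F) = F - 2 = -2 + F)
R(p) = (-10 + p)*(30 + p)
(R(N(2)) - 370)*√(-560 + a(-22, 6)) = ((-300 + (-2 + 2)² + 20*(-2 + 2)) - 370)*√(-560 - 22) = ((-300 + 0² + 20*0) - 370)*√(-582) = ((-300 + 0 + 0) - 370)*(I*√582) = (-300 - 370)*(I*√582) = -670*I*√582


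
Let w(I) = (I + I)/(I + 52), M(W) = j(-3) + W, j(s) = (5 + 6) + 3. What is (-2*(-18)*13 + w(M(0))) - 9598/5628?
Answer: 4815605/10318 ≈ 466.72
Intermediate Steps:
j(s) = 14 (j(s) = 11 + 3 = 14)
M(W) = 14 + W
w(I) = 2*I/(52 + I) (w(I) = (2*I)/(52 + I) = 2*I/(52 + I))
(-2*(-18)*13 + w(M(0))) - 9598/5628 = (-2*(-18)*13 + 2*(14 + 0)/(52 + (14 + 0))) - 9598/5628 = (36*13 + 2*14/(52 + 14)) - 9598*1/5628 = (468 + 2*14/66) - 4799/2814 = (468 + 2*14*(1/66)) - 4799/2814 = (468 + 14/33) - 4799/2814 = 15458/33 - 4799/2814 = 4815605/10318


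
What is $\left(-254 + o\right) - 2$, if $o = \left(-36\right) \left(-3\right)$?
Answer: $-148$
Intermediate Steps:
$o = 108$
$\left(-254 + o\right) - 2 = \left(-254 + 108\right) - 2 = -146 - 2 = -148$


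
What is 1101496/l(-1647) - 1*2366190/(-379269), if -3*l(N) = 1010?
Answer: -69494444854/21281205 ≈ -3265.5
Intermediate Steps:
l(N) = -1010/3 (l(N) = -⅓*1010 = -1010/3)
1101496/l(-1647) - 1*2366190/(-379269) = 1101496/(-1010/3) - 1*2366190/(-379269) = 1101496*(-3/1010) - 2366190*(-1/379269) = -1652244/505 + 262910/42141 = -69494444854/21281205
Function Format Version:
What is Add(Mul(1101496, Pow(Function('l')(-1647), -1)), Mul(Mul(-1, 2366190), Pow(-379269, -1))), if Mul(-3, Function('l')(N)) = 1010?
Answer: Rational(-69494444854, 21281205) ≈ -3265.5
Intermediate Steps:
Function('l')(N) = Rational(-1010, 3) (Function('l')(N) = Mul(Rational(-1, 3), 1010) = Rational(-1010, 3))
Add(Mul(1101496, Pow(Function('l')(-1647), -1)), Mul(Mul(-1, 2366190), Pow(-379269, -1))) = Add(Mul(1101496, Pow(Rational(-1010, 3), -1)), Mul(Mul(-1, 2366190), Pow(-379269, -1))) = Add(Mul(1101496, Rational(-3, 1010)), Mul(-2366190, Rational(-1, 379269))) = Add(Rational(-1652244, 505), Rational(262910, 42141)) = Rational(-69494444854, 21281205)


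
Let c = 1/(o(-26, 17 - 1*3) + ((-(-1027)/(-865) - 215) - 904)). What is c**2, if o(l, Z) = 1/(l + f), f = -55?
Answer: 4909104225/6160175733583369 ≈ 7.9691e-7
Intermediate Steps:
o(l, Z) = 1/(-55 + l) (o(l, Z) = 1/(l - 55) = 1/(-55 + l))
c = -70065/78486787 (c = 1/(1/(-55 - 26) + ((-(-1027)/(-865) - 215) - 904)) = 1/(1/(-81) + ((-(-1027)*(-1)/865 - 215) - 904)) = 1/(-1/81 + ((-1*1027/865 - 215) - 904)) = 1/(-1/81 + ((-1027/865 - 215) - 904)) = 1/(-1/81 + (-187002/865 - 904)) = 1/(-1/81 - 968962/865) = 1/(-78486787/70065) = -70065/78486787 ≈ -0.00089270)
c**2 = (-70065/78486787)**2 = 4909104225/6160175733583369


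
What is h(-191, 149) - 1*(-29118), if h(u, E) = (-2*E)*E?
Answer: -15284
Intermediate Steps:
h(u, E) = -2*E**2
h(-191, 149) - 1*(-29118) = -2*149**2 - 1*(-29118) = -2*22201 + 29118 = -44402 + 29118 = -15284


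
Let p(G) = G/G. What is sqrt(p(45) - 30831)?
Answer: I*sqrt(30830) ≈ 175.58*I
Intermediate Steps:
p(G) = 1
sqrt(p(45) - 30831) = sqrt(1 - 30831) = sqrt(-30830) = I*sqrt(30830)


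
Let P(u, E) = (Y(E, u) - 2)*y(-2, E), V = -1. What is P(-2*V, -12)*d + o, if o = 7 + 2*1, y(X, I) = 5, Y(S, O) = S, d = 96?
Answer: -6711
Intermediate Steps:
o = 9 (o = 7 + 2 = 9)
P(u, E) = -10 + 5*E (P(u, E) = (E - 2)*5 = (-2 + E)*5 = -10 + 5*E)
P(-2*V, -12)*d + o = (-10 + 5*(-12))*96 + 9 = (-10 - 60)*96 + 9 = -70*96 + 9 = -6720 + 9 = -6711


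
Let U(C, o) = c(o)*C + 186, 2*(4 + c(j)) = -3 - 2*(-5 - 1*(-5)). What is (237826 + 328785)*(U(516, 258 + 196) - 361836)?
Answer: -206522910168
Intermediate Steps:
c(j) = -11/2 (c(j) = -4 + (-3 - 2*(-5 - 1*(-5)))/2 = -4 + (-3 - 2*(-5 + 5))/2 = -4 + (-3 - 2*0)/2 = -4 + (-3 + 0)/2 = -4 + (½)*(-3) = -4 - 3/2 = -11/2)
U(C, o) = 186 - 11*C/2 (U(C, o) = -11*C/2 + 186 = 186 - 11*C/2)
(237826 + 328785)*(U(516, 258 + 196) - 361836) = (237826 + 328785)*((186 - 11/2*516) - 361836) = 566611*((186 - 2838) - 361836) = 566611*(-2652 - 361836) = 566611*(-364488) = -206522910168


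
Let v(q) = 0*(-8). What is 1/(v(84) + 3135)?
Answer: 1/3135 ≈ 0.00031898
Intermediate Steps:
v(q) = 0
1/(v(84) + 3135) = 1/(0 + 3135) = 1/3135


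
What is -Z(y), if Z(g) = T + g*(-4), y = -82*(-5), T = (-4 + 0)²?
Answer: 1624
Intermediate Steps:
T = 16 (T = (-4)² = 16)
y = 410
Z(g) = 16 - 4*g (Z(g) = 16 + g*(-4) = 16 - 4*g)
-Z(y) = -(16 - 4*410) = -(16 - 1640) = -1*(-1624) = 1624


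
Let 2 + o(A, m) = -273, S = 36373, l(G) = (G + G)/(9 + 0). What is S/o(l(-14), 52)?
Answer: -36373/275 ≈ -132.27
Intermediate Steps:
l(G) = 2*G/9 (l(G) = (2*G)/9 = (2*G)*(1/9) = 2*G/9)
o(A, m) = -275 (o(A, m) = -2 - 273 = -275)
S/o(l(-14), 52) = 36373/(-275) = 36373*(-1/275) = -36373/275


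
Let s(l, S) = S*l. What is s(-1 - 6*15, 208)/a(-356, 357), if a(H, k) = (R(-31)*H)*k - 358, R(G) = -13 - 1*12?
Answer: -9464/1588471 ≈ -0.0059579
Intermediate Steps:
R(G) = -25 (R(G) = -13 - 12 = -25)
a(H, k) = -358 - 25*H*k (a(H, k) = (-25*H)*k - 358 = -25*H*k - 358 = -358 - 25*H*k)
s(-1 - 6*15, 208)/a(-356, 357) = (208*(-1 - 6*15))/(-358 - 25*(-356)*357) = (208*(-1 - 90))/(-358 + 3177300) = (208*(-91))/3176942 = -18928*1/3176942 = -9464/1588471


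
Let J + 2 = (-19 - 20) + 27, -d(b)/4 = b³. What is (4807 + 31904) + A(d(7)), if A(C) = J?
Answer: 36697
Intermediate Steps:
d(b) = -4*b³
J = -14 (J = -2 + ((-19 - 20) + 27) = -2 + (-39 + 27) = -2 - 12 = -14)
A(C) = -14
(4807 + 31904) + A(d(7)) = (4807 + 31904) - 14 = 36711 - 14 = 36697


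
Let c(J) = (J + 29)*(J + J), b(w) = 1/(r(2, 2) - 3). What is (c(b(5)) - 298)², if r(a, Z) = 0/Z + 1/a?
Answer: 64352484/625 ≈ 1.0296e+5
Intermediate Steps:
r(a, Z) = 1/a (r(a, Z) = 0 + 1/a = 1/a)
b(w) = -⅖ (b(w) = 1/(1/2 - 3) = 1/(½ - 3) = 1/(-5/2) = -⅖)
c(J) = 2*J*(29 + J) (c(J) = (29 + J)*(2*J) = 2*J*(29 + J))
(c(b(5)) - 298)² = (2*(-⅖)*(29 - ⅖) - 298)² = (2*(-⅖)*(143/5) - 298)² = (-572/25 - 298)² = (-8022/25)² = 64352484/625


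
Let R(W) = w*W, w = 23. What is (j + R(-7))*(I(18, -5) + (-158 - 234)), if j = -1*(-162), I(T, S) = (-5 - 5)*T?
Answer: -572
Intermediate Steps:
R(W) = 23*W
I(T, S) = -10*T
j = 162
(j + R(-7))*(I(18, -5) + (-158 - 234)) = (162 + 23*(-7))*(-10*18 + (-158 - 234)) = (162 - 161)*(-180 - 392) = 1*(-572) = -572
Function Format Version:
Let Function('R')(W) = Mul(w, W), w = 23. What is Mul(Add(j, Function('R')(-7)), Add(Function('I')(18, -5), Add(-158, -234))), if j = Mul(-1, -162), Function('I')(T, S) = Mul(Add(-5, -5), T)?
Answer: -572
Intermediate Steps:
Function('R')(W) = Mul(23, W)
Function('I')(T, S) = Mul(-10, T)
j = 162
Mul(Add(j, Function('R')(-7)), Add(Function('I')(18, -5), Add(-158, -234))) = Mul(Add(162, Mul(23, -7)), Add(Mul(-10, 18), Add(-158, -234))) = Mul(Add(162, -161), Add(-180, -392)) = Mul(1, -572) = -572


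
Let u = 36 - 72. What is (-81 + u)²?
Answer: 13689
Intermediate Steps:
u = -36
(-81 + u)² = (-81 - 36)² = (-117)² = 13689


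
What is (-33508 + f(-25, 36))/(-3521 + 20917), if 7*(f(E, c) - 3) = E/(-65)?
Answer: -1524475/791518 ≈ -1.9260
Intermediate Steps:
f(E, c) = 3 - E/455 (f(E, c) = 3 + (E/(-65))/7 = 3 + (E*(-1/65))/7 = 3 + (-E/65)/7 = 3 - E/455)
(-33508 + f(-25, 36))/(-3521 + 20917) = (-33508 + (3 - 1/455*(-25)))/(-3521 + 20917) = (-33508 + (3 + 5/91))/17396 = (-33508 + 278/91)*(1/17396) = -3048950/91*1/17396 = -1524475/791518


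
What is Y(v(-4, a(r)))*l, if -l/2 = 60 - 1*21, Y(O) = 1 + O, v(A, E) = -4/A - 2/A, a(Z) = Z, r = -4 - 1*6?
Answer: -195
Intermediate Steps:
r = -10 (r = -4 - 6 = -10)
v(A, E) = -6/A
l = -78 (l = -2*(60 - 1*21) = -2*(60 - 21) = -2*39 = -78)
Y(v(-4, a(r)))*l = (1 - 6/(-4))*(-78) = (1 - 6*(-¼))*(-78) = (1 + 3/2)*(-78) = (5/2)*(-78) = -195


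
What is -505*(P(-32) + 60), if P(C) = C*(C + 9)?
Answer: -401980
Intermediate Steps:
P(C) = C*(9 + C)
-505*(P(-32) + 60) = -505*(-32*(9 - 32) + 60) = -505*(-32*(-23) + 60) = -505*(736 + 60) = -505*796 = -401980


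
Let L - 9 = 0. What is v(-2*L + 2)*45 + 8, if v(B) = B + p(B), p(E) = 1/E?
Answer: -11437/16 ≈ -714.81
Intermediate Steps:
L = 9 (L = 9 + 0 = 9)
p(E) = 1/E
v(B) = B + 1/B
v(-2*L + 2)*45 + 8 = ((-2*9 + 2) + 1/(-2*9 + 2))*45 + 8 = ((-18 + 2) + 1/(-18 + 2))*45 + 8 = (-16 + 1/(-16))*45 + 8 = (-16 - 1/16)*45 + 8 = -257/16*45 + 8 = -11565/16 + 8 = -11437/16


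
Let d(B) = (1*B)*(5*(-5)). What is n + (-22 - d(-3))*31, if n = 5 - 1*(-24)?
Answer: -2978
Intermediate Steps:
d(B) = -25*B (d(B) = B*(-25) = -25*B)
n = 29 (n = 5 + 24 = 29)
n + (-22 - d(-3))*31 = 29 + (-22 - (-25)*(-3))*31 = 29 + (-22 - 1*75)*31 = 29 + (-22 - 75)*31 = 29 - 97*31 = 29 - 3007 = -2978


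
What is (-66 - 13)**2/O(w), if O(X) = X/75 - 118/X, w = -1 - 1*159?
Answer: -299568/67 ≈ -4471.2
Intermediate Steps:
w = -160 (w = -1 - 159 = -160)
O(X) = -118/X + X/75 (O(X) = X*(1/75) - 118/X = X/75 - 118/X = -118/X + X/75)
(-66 - 13)**2/O(w) = (-66 - 13)**2/(-118/(-160) + (1/75)*(-160)) = (-79)**2/(-118*(-1/160) - 32/15) = 6241/(59/80 - 32/15) = 6241/(-67/48) = 6241*(-48/67) = -299568/67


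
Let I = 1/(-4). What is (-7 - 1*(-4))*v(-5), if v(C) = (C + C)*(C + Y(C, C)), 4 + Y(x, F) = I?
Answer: -555/2 ≈ -277.50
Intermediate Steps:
I = -1/4 ≈ -0.25000
Y(x, F) = -17/4 (Y(x, F) = -4 - 1/4 = -17/4)
v(C) = 2*C*(-17/4 + C) (v(C) = (C + C)*(C - 17/4) = (2*C)*(-17/4 + C) = 2*C*(-17/4 + C))
(-7 - 1*(-4))*v(-5) = (-7 - 1*(-4))*((1/2)*(-5)*(-17 + 4*(-5))) = (-7 + 4)*((1/2)*(-5)*(-17 - 20)) = -3*(-5)*(-37)/2 = -3*185/2 = -555/2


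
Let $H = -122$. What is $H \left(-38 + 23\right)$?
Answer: $1830$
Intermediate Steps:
$H \left(-38 + 23\right) = - 122 \left(-38 + 23\right) = \left(-122\right) \left(-15\right) = 1830$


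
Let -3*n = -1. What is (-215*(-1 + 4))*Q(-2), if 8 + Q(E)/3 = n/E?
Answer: 31605/2 ≈ 15803.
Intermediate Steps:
n = ⅓ (n = -⅓*(-1) = ⅓ ≈ 0.33333)
Q(E) = -24 + 1/E (Q(E) = -24 + 3*(1/(3*E)) = -24 + 1/E)
(-215*(-1 + 4))*Q(-2) = (-215*(-1 + 4))*(-24 + 1/(-2)) = (-215*3)*(-24 - ½) = -43*15*(-49/2) = -645*(-49/2) = 31605/2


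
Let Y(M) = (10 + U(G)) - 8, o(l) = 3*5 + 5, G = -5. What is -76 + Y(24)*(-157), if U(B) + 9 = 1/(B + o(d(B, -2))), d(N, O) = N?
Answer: 15188/15 ≈ 1012.5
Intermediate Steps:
o(l) = 20 (o(l) = 15 + 5 = 20)
U(B) = -9 + 1/(20 + B) (U(B) = -9 + 1/(B + 20) = -9 + 1/(20 + B))
Y(M) = -104/15 (Y(M) = (10 + (-179 - 9*(-5))/(20 - 5)) - 8 = (10 + (-179 + 45)/15) - 8 = (10 + (1/15)*(-134)) - 8 = (10 - 134/15) - 8 = 16/15 - 8 = -104/15)
-76 + Y(24)*(-157) = -76 - 104/15*(-157) = -76 + 16328/15 = 15188/15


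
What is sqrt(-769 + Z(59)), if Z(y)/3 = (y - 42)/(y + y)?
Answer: I*sqrt(10701538)/118 ≈ 27.723*I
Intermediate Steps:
Z(y) = 3*(-42 + y)/(2*y) (Z(y) = 3*((y - 42)/(y + y)) = 3*((-42 + y)/((2*y))) = 3*((-42 + y)*(1/(2*y))) = 3*((-42 + y)/(2*y)) = 3*(-42 + y)/(2*y))
sqrt(-769 + Z(59)) = sqrt(-769 + (3/2 - 63/59)) = sqrt(-769 + 51/118) = sqrt(-90691/118) = I*sqrt(10701538)/118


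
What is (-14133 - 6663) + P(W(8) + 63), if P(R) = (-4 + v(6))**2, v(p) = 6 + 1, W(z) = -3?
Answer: -20787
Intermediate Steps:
v(p) = 7
P(R) = 9 (P(R) = (-4 + 7)**2 = 3**2 = 9)
(-14133 - 6663) + P(W(8) + 63) = (-14133 - 6663) + 9 = -20796 + 9 = -20787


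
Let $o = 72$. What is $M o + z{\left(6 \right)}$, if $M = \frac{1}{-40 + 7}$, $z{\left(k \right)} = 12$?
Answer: $\frac{108}{11} \approx 9.8182$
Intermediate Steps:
$M = - \frac{1}{33}$ ($M = \frac{1}{-33} = - \frac{1}{33} \approx -0.030303$)
$M o + z{\left(6 \right)} = \left(- \frac{1}{33}\right) 72 + 12 = - \frac{24}{11} + 12 = \frac{108}{11}$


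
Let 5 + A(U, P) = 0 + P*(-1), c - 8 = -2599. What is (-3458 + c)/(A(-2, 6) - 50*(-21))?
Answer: -6049/1039 ≈ -5.8219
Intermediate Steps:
c = -2591 (c = 8 - 2599 = -2591)
A(U, P) = -5 - P (A(U, P) = -5 + (0 + P*(-1)) = -5 + (0 - P) = -5 - P)
(-3458 + c)/(A(-2, 6) - 50*(-21)) = (-3458 - 2591)/((-5 - 1*6) - 50*(-21)) = -6049/((-5 - 6) + 1050) = -6049/(-11 + 1050) = -6049/1039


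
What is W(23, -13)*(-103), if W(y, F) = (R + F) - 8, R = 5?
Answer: 1648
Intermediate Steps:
W(y, F) = -3 + F (W(y, F) = (5 + F) - 8 = -3 + F)
W(23, -13)*(-103) = (-3 - 13)*(-103) = -16*(-103) = 1648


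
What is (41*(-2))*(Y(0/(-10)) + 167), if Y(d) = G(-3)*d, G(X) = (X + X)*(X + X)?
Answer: -13694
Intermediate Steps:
G(X) = 4*X**2 (G(X) = (2*X)*(2*X) = 4*X**2)
Y(d) = 36*d (Y(d) = (4*(-3)**2)*d = (4*9)*d = 36*d)
(41*(-2))*(Y(0/(-10)) + 167) = (41*(-2))*(36*(0/(-10)) + 167) = -82*(36*(0*(-1/10)) + 167) = -82*(36*0 + 167) = -82*(0 + 167) = -82*167 = -13694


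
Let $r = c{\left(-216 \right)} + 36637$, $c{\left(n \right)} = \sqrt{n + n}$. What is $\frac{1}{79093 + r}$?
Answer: $\frac{57865}{6696716666} - \frac{3 i \sqrt{3}}{3348358333} \approx 8.6408 \cdot 10^{-6} - 1.5519 \cdot 10^{-9} i$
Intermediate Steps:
$c{\left(n \right)} = \sqrt{2} \sqrt{n}$ ($c{\left(n \right)} = \sqrt{2 n} = \sqrt{2} \sqrt{n}$)
$r = 36637 + 12 i \sqrt{3}$ ($r = \sqrt{2} \sqrt{-216} + 36637 = \sqrt{2} \cdot 6 i \sqrt{6} + 36637 = 12 i \sqrt{3} + 36637 = 36637 + 12 i \sqrt{3} \approx 36637.0 + 20.785 i$)
$\frac{1}{79093 + r} = \frac{1}{79093 + \left(36637 + 12 i \sqrt{3}\right)} = \frac{1}{115730 + 12 i \sqrt{3}}$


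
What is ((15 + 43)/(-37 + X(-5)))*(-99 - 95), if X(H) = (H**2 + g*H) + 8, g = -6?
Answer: -5626/13 ≈ -432.77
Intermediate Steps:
X(H) = 8 + H**2 - 6*H (X(H) = (H**2 - 6*H) + 8 = 8 + H**2 - 6*H)
((15 + 43)/(-37 + X(-5)))*(-99 - 95) = ((15 + 43)/(-37 + (8 + (-5)**2 - 6*(-5))))*(-99 - 95) = (58/(-37 + (8 + 25 + 30)))*(-194) = (58/(-37 + 63))*(-194) = (58/26)*(-194) = (58*(1/26))*(-194) = (29/13)*(-194) = -5626/13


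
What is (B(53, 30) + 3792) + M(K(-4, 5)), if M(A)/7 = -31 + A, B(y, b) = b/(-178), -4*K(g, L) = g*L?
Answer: 321275/89 ≈ 3609.8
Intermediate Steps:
K(g, L) = -L*g/4 (K(g, L) = -g*L/4 = -L*g/4)
B(y, b) = -b/178 (B(y, b) = b*(-1/178) = -b/178)
M(A) = -217 + 7*A (M(A) = 7*(-31 + A) = -217 + 7*A)
(B(53, 30) + 3792) + M(K(-4, 5)) = (-1/178*30 + 3792) + (-217 + 7*(-1/4*5*(-4))) = (-15/89 + 3792) + (-217 + 7*5) = 337473/89 + (-217 + 35) = 337473/89 - 182 = 321275/89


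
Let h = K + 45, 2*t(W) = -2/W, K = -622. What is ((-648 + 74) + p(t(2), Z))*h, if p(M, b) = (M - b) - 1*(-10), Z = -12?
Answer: 637585/2 ≈ 3.1879e+5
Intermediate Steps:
t(W) = -1/W (t(W) = (-2/W)/2 = -1/W)
p(M, b) = 10 + M - b (p(M, b) = (M - b) + 10 = 10 + M - b)
h = -577 (h = -622 + 45 = -577)
((-648 + 74) + p(t(2), Z))*h = ((-648 + 74) + (10 - 1/2 - 1*(-12)))*(-577) = (-574 + (10 - 1*1/2 + 12))*(-577) = (-574 + (10 - 1/2 + 12))*(-577) = (-574 + 43/2)*(-577) = -1105/2*(-577) = 637585/2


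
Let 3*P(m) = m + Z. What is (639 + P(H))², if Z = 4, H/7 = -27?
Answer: 2999824/9 ≈ 3.3331e+5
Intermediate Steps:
H = -189 (H = 7*(-27) = -189)
P(m) = 4/3 + m/3 (P(m) = (m + 4)/3 = (4 + m)/3 = 4/3 + m/3)
(639 + P(H))² = (639 + (4/3 + (⅓)*(-189)))² = (639 + (4/3 - 63))² = (639 - 185/3)² = (1732/3)² = 2999824/9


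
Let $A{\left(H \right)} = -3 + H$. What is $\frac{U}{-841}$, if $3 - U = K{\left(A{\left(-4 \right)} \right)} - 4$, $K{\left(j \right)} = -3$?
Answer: $- \frac{10}{841} \approx -0.011891$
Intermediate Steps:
$U = 10$ ($U = 3 - \left(-3 - 4\right) = 3 - -7 = 3 + 7 = 10$)
$\frac{U}{-841} = \frac{1}{-841} \cdot 10 = \left(- \frac{1}{841}\right) 10 = - \frac{10}{841}$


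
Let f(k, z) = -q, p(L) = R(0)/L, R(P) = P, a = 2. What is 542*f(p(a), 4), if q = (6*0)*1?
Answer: 0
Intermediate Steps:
q = 0 (q = 0*1 = 0)
p(L) = 0 (p(L) = 0/L = 0)
f(k, z) = 0 (f(k, z) = -1*0 = 0)
542*f(p(a), 4) = 542*0 = 0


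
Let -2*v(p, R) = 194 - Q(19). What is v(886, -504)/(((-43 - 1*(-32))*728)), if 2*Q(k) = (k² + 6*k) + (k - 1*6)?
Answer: -25/8008 ≈ -0.0031219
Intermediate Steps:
Q(k) = -3 + k²/2 + 7*k/2 (Q(k) = ((k² + 6*k) + (k - 1*6))/2 = ((k² + 6*k) + (k - 6))/2 = ((k² + 6*k) + (-6 + k))/2 = (-6 + k² + 7*k)/2 = -3 + k²/2 + 7*k/2)
v(p, R) = 25 (v(p, R) = -(194 - (-3 + (½)*19² + (7/2)*19))/2 = -(194 - (-3 + (½)*361 + 133/2))/2 = -(194 - (-3 + 361/2 + 133/2))/2 = -(194 - 1*244)/2 = -(194 - 244)/2 = -½*(-50) = 25)
v(886, -504)/(((-43 - 1*(-32))*728)) = 25/(((-43 - 1*(-32))*728)) = 25/(((-43 + 32)*728)) = 25/((-11*728)) = 25/(-8008) = 25*(-1/8008) = -25/8008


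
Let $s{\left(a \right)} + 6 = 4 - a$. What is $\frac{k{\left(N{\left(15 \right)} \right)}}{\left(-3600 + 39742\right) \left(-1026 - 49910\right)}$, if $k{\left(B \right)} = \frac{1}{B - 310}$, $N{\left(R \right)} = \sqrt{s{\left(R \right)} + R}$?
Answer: $\frac{155}{88458475150512} + \frac{i \sqrt{2}}{176916950301024} \approx 1.7522 \cdot 10^{-12} + 7.9937 \cdot 10^{-15} i$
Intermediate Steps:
$s{\left(a \right)} = -2 - a$ ($s{\left(a \right)} = -6 - \left(-4 + a\right) = -2 - a$)
$N{\left(R \right)} = i \sqrt{2}$ ($N{\left(R \right)} = \sqrt{\left(-2 - R\right) + R} = \sqrt{-2} = i \sqrt{2}$)
$k{\left(B \right)} = \frac{1}{-310 + B}$
$\frac{k{\left(N{\left(15 \right)} \right)}}{\left(-3600 + 39742\right) \left(-1026 - 49910\right)} = \frac{1}{\left(-310 + i \sqrt{2}\right) \left(-3600 + 39742\right) \left(-1026 - 49910\right)} = \frac{1}{\left(-310 + i \sqrt{2}\right) 36142 \left(-50936\right)} = \frac{1}{\left(-310 + i \sqrt{2}\right) \left(-1840928912\right)} = \frac{1}{-310 + i \sqrt{2}} \left(- \frac{1}{1840928912}\right) = - \frac{1}{1840928912 \left(-310 + i \sqrt{2}\right)}$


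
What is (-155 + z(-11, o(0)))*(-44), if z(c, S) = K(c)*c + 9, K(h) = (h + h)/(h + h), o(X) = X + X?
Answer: 6908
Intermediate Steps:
o(X) = 2*X
K(h) = 1 (K(h) = (2*h)/((2*h)) = (2*h)*(1/(2*h)) = 1)
z(c, S) = 9 + c (z(c, S) = 1*c + 9 = c + 9 = 9 + c)
(-155 + z(-11, o(0)))*(-44) = (-155 + (9 - 11))*(-44) = (-155 - 2)*(-44) = -157*(-44) = 6908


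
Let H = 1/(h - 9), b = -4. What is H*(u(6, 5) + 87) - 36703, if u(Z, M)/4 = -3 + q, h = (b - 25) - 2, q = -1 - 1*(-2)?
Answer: -1468199/40 ≈ -36705.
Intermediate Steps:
q = 1 (q = -1 + 2 = 1)
h = -31 (h = (-4 - 25) - 2 = -29 - 2 = -31)
u(Z, M) = -8 (u(Z, M) = 4*(-3 + 1) = 4*(-2) = -8)
H = -1/40 (H = 1/(-31 - 9) = 1/(-40) = -1/40 ≈ -0.025000)
H*(u(6, 5) + 87) - 36703 = -(-8 + 87)/40 - 36703 = -1/40*79 - 36703 = -79/40 - 36703 = -1468199/40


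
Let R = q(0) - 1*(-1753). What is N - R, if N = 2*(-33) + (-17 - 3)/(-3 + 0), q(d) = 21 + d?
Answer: -5500/3 ≈ -1833.3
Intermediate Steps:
R = 1774 (R = (21 + 0) - 1*(-1753) = 21 + 1753 = 1774)
N = -178/3 (N = -66 - 20/(-3) = -66 - 20*(-⅓) = -66 + 20/3 = -178/3 ≈ -59.333)
N - R = -178/3 - 1*1774 = -178/3 - 1774 = -5500/3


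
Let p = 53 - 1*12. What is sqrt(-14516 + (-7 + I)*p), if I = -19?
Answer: 7*I*sqrt(318) ≈ 124.83*I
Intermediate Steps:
p = 41 (p = 53 - 12 = 41)
sqrt(-14516 + (-7 + I)*p) = sqrt(-14516 + (-7 - 19)*41) = sqrt(-14516 - 26*41) = sqrt(-14516 - 1066) = sqrt(-15582) = 7*I*sqrt(318)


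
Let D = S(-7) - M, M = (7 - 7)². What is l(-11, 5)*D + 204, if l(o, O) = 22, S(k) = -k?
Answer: 358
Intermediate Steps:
M = 0 (M = 0² = 0)
D = 7 (D = -1*(-7) - 1*0 = 7 + 0 = 7)
l(-11, 5)*D + 204 = 22*7 + 204 = 154 + 204 = 358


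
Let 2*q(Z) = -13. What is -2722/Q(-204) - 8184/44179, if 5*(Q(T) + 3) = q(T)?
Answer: 1202200468/1899697 ≈ 632.84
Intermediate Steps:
q(Z) = -13/2 (q(Z) = (½)*(-13) = -13/2)
Q(T) = -43/10 (Q(T) = -3 + (⅕)*(-13/2) = -3 - 13/10 = -43/10)
-2722/Q(-204) - 8184/44179 = -2722/(-43/10) - 8184/44179 = -2722*(-10/43) - 8184*1/44179 = 27220/43 - 8184/44179 = 1202200468/1899697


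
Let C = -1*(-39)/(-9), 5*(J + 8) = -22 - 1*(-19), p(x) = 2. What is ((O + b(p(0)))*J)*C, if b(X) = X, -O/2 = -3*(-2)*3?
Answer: -19006/15 ≈ -1267.1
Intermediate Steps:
O = -36 (O = -2*(-3*(-2))*3 = -12*3 = -2*18 = -36)
J = -43/5 (J = -8 + (-22 - 1*(-19))/5 = -8 + (-22 + 19)/5 = -8 + (1/5)*(-3) = -8 - 3/5 = -43/5 ≈ -8.6000)
C = -13/3 (C = 39*(-1/9) = -13/3 ≈ -4.3333)
((O + b(p(0)))*J)*C = ((-36 + 2)*(-43/5))*(-13/3) = -34*(-43/5)*(-13/3) = (1462/5)*(-13/3) = -19006/15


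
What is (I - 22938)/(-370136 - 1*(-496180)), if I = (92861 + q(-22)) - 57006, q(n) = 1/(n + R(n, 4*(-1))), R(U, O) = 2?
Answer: 258339/2520880 ≈ 0.10248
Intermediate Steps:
q(n) = 1/(2 + n) (q(n) = 1/(n + 2) = 1/(2 + n))
I = 717099/20 (I = (92861 + 1/(2 - 22)) - 57006 = (92861 + 1/(-20)) - 57006 = (92861 - 1/20) - 57006 = 1857219/20 - 57006 = 717099/20 ≈ 35855.)
(I - 22938)/(-370136 - 1*(-496180)) = (717099/20 - 22938)/(-370136 - 1*(-496180)) = 258339/(20*(-370136 + 496180)) = (258339/20)/126044 = (258339/20)*(1/126044) = 258339/2520880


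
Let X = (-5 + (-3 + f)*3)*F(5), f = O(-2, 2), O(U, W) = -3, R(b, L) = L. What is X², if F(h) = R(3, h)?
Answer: 13225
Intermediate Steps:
f = -3
F(h) = h
X = -115 (X = (-5 + (-3 - 3)*3)*5 = (-5 - 6*3)*5 = (-5 - 18)*5 = -23*5 = -115)
X² = (-115)² = 13225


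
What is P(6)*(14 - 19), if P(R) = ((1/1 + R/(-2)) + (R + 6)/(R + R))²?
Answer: -5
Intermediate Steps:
P(R) = (1 - R/2 + (6 + R)/(2*R))² (P(R) = ((1*1 + R*(-½)) + (6 + R)/((2*R)))² = ((1 - R/2) + (6 + R)*(1/(2*R)))² = ((1 - R/2) + (6 + R)/(2*R))² = (1 - R/2 + (6 + R)/(2*R))²)
P(6)*(14 - 19) = ((¼)*(6 - 1*6² + 3*6)²/6²)*(14 - 19) = ((¼)*(1/36)*(6 - 1*36 + 18)²)*(-5) = ((¼)*(1/36)*(6 - 36 + 18)²)*(-5) = ((¼)*(1/36)*(-12)²)*(-5) = ((¼)*(1/36)*144)*(-5) = 1*(-5) = -5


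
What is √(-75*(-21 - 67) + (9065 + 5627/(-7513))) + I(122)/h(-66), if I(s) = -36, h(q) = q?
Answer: 6/11 + √884171296734/7513 ≈ 125.70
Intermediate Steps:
√(-75*(-21 - 67) + (9065 + 5627/(-7513))) + I(122)/h(-66) = √(-75*(-21 - 67) + (9065 + 5627/(-7513))) - 36/(-66) = √(-75*(-88) + (9065 + 5627*(-1/7513))) - 36*(-1/66) = √(6600 + (9065 - 5627/7513)) + 6/11 = √(6600 + 68099718/7513) + 6/11 = √(117685518/7513) + 6/11 = √884171296734/7513 + 6/11 = 6/11 + √884171296734/7513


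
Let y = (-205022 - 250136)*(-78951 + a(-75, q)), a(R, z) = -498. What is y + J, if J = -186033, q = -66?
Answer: 36161661909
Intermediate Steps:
y = 36161847942 (y = (-205022 - 250136)*(-78951 - 498) = -455158*(-79449) = 36161847942)
y + J = 36161847942 - 186033 = 36161661909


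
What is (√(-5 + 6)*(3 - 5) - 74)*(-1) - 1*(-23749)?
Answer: 23825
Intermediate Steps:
(√(-5 + 6)*(3 - 5) - 74)*(-1) - 1*(-23749) = (√1*(-2) - 74)*(-1) + 23749 = (1*(-2) - 74)*(-1) + 23749 = (-2 - 74)*(-1) + 23749 = -76*(-1) + 23749 = 76 + 23749 = 23825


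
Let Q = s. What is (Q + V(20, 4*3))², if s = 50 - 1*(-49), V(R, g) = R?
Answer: 14161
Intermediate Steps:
s = 99 (s = 50 + 49 = 99)
Q = 99
(Q + V(20, 4*3))² = (99 + 20)² = 119² = 14161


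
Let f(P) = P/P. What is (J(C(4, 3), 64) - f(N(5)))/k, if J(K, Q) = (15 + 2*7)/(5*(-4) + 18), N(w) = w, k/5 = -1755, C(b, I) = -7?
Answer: 31/17550 ≈ 0.0017664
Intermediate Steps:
k = -8775 (k = 5*(-1755) = -8775)
J(K, Q) = -29/2 (J(K, Q) = (15 + 14)/(-20 + 18) = 29/(-2) = 29*(-1/2) = -29/2)
f(P) = 1
(J(C(4, 3), 64) - f(N(5)))/k = (-29/2 - 1*1)/(-8775) = (-29/2 - 1)*(-1/8775) = -31/2*(-1/8775) = 31/17550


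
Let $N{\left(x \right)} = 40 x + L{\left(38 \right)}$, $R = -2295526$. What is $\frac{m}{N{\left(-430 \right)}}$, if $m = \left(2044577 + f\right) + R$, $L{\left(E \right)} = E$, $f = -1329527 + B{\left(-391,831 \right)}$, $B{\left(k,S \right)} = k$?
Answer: $\frac{1580867}{17162} \approx 92.114$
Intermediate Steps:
$f = -1329918$ ($f = -1329527 - 391 = -1329918$)
$N{\left(x \right)} = 38 + 40 x$ ($N{\left(x \right)} = 40 x + 38 = 38 + 40 x$)
$m = -1580867$ ($m = \left(2044577 - 1329918\right) - 2295526 = 714659 - 2295526 = -1580867$)
$\frac{m}{N{\left(-430 \right)}} = - \frac{1580867}{38 + 40 \left(-430\right)} = - \frac{1580867}{38 - 17200} = - \frac{1580867}{-17162} = \left(-1580867\right) \left(- \frac{1}{17162}\right) = \frac{1580867}{17162}$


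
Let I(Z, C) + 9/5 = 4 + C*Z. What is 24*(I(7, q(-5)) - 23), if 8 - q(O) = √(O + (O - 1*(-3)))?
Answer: 4224/5 - 168*I*√7 ≈ 844.8 - 444.49*I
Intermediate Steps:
q(O) = 8 - √(3 + 2*O) (q(O) = 8 - √(O + (O - 1*(-3))) = 8 - √(O + (O + 3)) = 8 - √(O + (3 + O)) = 8 - √(3 + 2*O))
I(Z, C) = 11/5 + C*Z (I(Z, C) = -9/5 + (4 + C*Z) = 11/5 + C*Z)
24*(I(7, q(-5)) - 23) = 24*((11/5 + (8 - √(3 + 2*(-5)))*7) - 23) = 24*((11/5 + (8 - √(3 - 10))*7) - 23) = 24*((11/5 + (8 - √(-7))*7) - 23) = 24*((11/5 + (8 - I*√7)*7) - 23) = 24*((11/5 + (56 - 7*I*√7)) - 23) = 24*((291/5 - 7*I*√7) - 23) = 24*(176/5 - 7*I*√7) = 4224/5 - 168*I*√7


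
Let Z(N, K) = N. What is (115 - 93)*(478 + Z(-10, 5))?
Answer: 10296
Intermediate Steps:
(115 - 93)*(478 + Z(-10, 5)) = (115 - 93)*(478 - 10) = 22*468 = 10296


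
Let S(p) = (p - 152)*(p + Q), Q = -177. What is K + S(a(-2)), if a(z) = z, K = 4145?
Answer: 31711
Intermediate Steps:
S(p) = (-177 + p)*(-152 + p) (S(p) = (p - 152)*(p - 177) = (-152 + p)*(-177 + p) = (-177 + p)*(-152 + p))
K + S(a(-2)) = 4145 + (26904 + (-2)**2 - 329*(-2)) = 4145 + (26904 + 4 + 658) = 4145 + 27566 = 31711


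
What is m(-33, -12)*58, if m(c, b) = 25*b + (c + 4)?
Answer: -19082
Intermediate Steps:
m(c, b) = 4 + c + 25*b (m(c, b) = 25*b + (4 + c) = 4 + c + 25*b)
m(-33, -12)*58 = (4 - 33 + 25*(-12))*58 = (4 - 33 - 300)*58 = -329*58 = -19082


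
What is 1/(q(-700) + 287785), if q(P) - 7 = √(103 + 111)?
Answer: 143896/41412117525 - √214/82824235050 ≈ 3.4746e-6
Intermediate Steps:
q(P) = 7 + √214 (q(P) = 7 + √(103 + 111) = 7 + √214)
1/(q(-700) + 287785) = 1/((7 + √214) + 287785) = 1/(287792 + √214)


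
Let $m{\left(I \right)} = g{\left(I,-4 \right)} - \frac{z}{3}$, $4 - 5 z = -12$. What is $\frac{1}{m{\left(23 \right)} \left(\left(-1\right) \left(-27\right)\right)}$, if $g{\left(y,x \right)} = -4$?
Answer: $- \frac{5}{684} \approx -0.0073099$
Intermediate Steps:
$z = \frac{16}{5}$ ($z = \frac{4}{5} - - \frac{12}{5} = \frac{4}{5} + \frac{12}{5} = \frac{16}{5} \approx 3.2$)
$m{\left(I \right)} = - \frac{76}{15}$ ($m{\left(I \right)} = -4 - \frac{16}{5 \cdot 3} = -4 - \frac{16}{5} \cdot \frac{1}{3} = -4 - \frac{16}{15} = - \frac{76}{15}$)
$\frac{1}{m{\left(23 \right)} \left(\left(-1\right) \left(-27\right)\right)} = \frac{1}{\left(- \frac{76}{15}\right) \left(\left(-1\right) \left(-27\right)\right)} = \frac{1}{\left(- \frac{76}{15}\right) 27} = \frac{1}{- \frac{684}{5}} = - \frac{5}{684}$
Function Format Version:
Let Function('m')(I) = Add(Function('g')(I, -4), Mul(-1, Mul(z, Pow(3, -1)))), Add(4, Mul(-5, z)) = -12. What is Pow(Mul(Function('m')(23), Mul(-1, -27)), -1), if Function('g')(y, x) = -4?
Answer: Rational(-5, 684) ≈ -0.0073099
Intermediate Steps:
z = Rational(16, 5) (z = Add(Rational(4, 5), Mul(Rational(-1, 5), -12)) = Add(Rational(4, 5), Rational(12, 5)) = Rational(16, 5) ≈ 3.2000)
Function('m')(I) = Rational(-76, 15) (Function('m')(I) = Add(-4, Mul(-1, Mul(Rational(16, 5), Pow(3, -1)))) = Add(-4, Mul(-1, Mul(Rational(16, 5), Rational(1, 3)))) = Add(-4, Mul(-1, Rational(16, 15))) = Add(-4, Rational(-16, 15)) = Rational(-76, 15))
Pow(Mul(Function('m')(23), Mul(-1, -27)), -1) = Pow(Mul(Rational(-76, 15), Mul(-1, -27)), -1) = Pow(Mul(Rational(-76, 15), 27), -1) = Pow(Rational(-684, 5), -1) = Rational(-5, 684)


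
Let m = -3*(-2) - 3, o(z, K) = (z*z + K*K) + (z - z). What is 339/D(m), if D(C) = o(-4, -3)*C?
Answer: 113/25 ≈ 4.5200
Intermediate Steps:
o(z, K) = K² + z² (o(z, K) = (z² + K²) + 0 = (K² + z²) + 0 = K² + z²)
m = 3 (m = 6 - 3 = 3)
D(C) = 25*C (D(C) = ((-3)² + (-4)²)*C = (9 + 16)*C = 25*C)
339/D(m) = 339/((25*3)) = 339/75 = 339*(1/75) = 113/25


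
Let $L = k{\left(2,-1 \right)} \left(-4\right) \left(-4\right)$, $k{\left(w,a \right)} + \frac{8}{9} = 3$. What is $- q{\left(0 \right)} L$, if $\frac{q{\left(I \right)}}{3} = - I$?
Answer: $0$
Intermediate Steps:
$q{\left(I \right)} = - 3 I$ ($q{\left(I \right)} = 3 \left(- I\right) = - 3 I$)
$k{\left(w,a \right)} = \frac{19}{9}$ ($k{\left(w,a \right)} = - \frac{8}{9} + 3 = \frac{19}{9}$)
$L = \frac{304}{9}$ ($L = \frac{19}{9} \left(-4\right) \left(-4\right) = \left(- \frac{76}{9}\right) \left(-4\right) = \frac{304}{9} \approx 33.778$)
$- q{\left(0 \right)} L = - \left(-3\right) 0 \cdot \frac{304}{9} = \left(-1\right) 0 \cdot \frac{304}{9} = 0 \cdot \frac{304}{9} = 0$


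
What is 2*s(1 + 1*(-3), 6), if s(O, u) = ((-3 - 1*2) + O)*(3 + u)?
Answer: -126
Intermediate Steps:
s(O, u) = (-5 + O)*(3 + u) (s(O, u) = ((-3 - 2) + O)*(3 + u) = (-5 + O)*(3 + u))
2*s(1 + 1*(-3), 6) = 2*(-15 - 5*6 + 3*(1 + 1*(-3)) + (1 + 1*(-3))*6) = 2*(-15 - 30 + 3*(1 - 3) + (1 - 3)*6) = 2*(-15 - 30 + 3*(-2) - 2*6) = 2*(-15 - 30 - 6 - 12) = 2*(-63) = -126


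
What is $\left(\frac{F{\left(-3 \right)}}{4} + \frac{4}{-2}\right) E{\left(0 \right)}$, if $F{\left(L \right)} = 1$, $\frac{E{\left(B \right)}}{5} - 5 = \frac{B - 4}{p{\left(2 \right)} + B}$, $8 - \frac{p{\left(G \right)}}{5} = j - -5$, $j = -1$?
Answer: $-42$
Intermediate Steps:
$p{\left(G \right)} = 20$ ($p{\left(G \right)} = 40 - 5 \left(-1 - -5\right) = 40 - 5 \left(-1 + 5\right) = 40 - 20 = 20$)
$E{\left(B \right)} = 25 + \frac{5 \left(-4 + B\right)}{20 + B}$ ($E{\left(B \right)} = 25 + 5 \frac{B - 4}{20 + B} = 25 + 5 \frac{-4 + B}{20 + B} = 25 + \frac{5 \left(-4 + B\right)}{20 + B}$)
$\left(\frac{F{\left(-3 \right)}}{4} + \frac{4}{-2}\right) E{\left(0 \right)} = \left(1 \cdot \frac{1}{4} + \frac{4}{-2}\right) \frac{30 \left(16 + 0\right)}{20 + 0} = \left(1 \cdot \frac{1}{4} + 4 \left(- \frac{1}{2}\right)\right) 30 \cdot \frac{1}{20} \cdot 16 = \left(\frac{1}{4} - 2\right) 30 \cdot \frac{1}{20} \cdot 16 = \left(- \frac{7}{4}\right) 24 = -42$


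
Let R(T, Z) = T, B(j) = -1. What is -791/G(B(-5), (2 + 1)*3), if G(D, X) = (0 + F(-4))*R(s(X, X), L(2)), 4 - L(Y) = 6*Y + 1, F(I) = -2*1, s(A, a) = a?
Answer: 791/18 ≈ 43.944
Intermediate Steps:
F(I) = -2
L(Y) = 3 - 6*Y (L(Y) = 4 - (6*Y + 1) = 4 - (1 + 6*Y) = 4 + (-1 - 6*Y) = 3 - 6*Y)
G(D, X) = -2*X (G(D, X) = (0 - 2)*X = -2*X)
-791/G(B(-5), (2 + 1)*3) = -791*(-1/(6*(2 + 1))) = -791/((-6*3)) = -791/((-2*9)) = -791/(-18) = -791*(-1/18) = 791/18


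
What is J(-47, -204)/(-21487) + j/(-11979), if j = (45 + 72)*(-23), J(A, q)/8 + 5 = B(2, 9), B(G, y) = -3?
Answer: 6509797/28599197 ≈ 0.22762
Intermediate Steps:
J(A, q) = -64 (J(A, q) = -40 + 8*(-3) = -40 - 24 = -64)
j = -2691 (j = 117*(-23) = -2691)
J(-47, -204)/(-21487) + j/(-11979) = -64/(-21487) - 2691/(-11979) = -64*(-1/21487) - 2691*(-1/11979) = 64/21487 + 299/1331 = 6509797/28599197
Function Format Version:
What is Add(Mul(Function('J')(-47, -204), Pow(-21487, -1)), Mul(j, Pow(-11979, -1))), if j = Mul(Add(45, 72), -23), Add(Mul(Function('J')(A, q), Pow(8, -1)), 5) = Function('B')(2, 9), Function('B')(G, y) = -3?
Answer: Rational(6509797, 28599197) ≈ 0.22762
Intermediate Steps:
Function('J')(A, q) = -64 (Function('J')(A, q) = Add(-40, Mul(8, -3)) = Add(-40, -24) = -64)
j = -2691 (j = Mul(117, -23) = -2691)
Add(Mul(Function('J')(-47, -204), Pow(-21487, -1)), Mul(j, Pow(-11979, -1))) = Add(Mul(-64, Pow(-21487, -1)), Mul(-2691, Pow(-11979, -1))) = Add(Mul(-64, Rational(-1, 21487)), Mul(-2691, Rational(-1, 11979))) = Add(Rational(64, 21487), Rational(299, 1331)) = Rational(6509797, 28599197)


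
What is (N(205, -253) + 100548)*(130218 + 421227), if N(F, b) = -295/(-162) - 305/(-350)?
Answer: 10479705373519/189 ≈ 5.5448e+10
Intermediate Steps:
N(F, b) = 7633/2835 (N(F, b) = -295*(-1/162) - 305*(-1/350) = 295/162 + 61/70 = 7633/2835)
(N(205, -253) + 100548)*(130218 + 421227) = (7633/2835 + 100548)*(130218 + 421227) = (285061213/2835)*551445 = 10479705373519/189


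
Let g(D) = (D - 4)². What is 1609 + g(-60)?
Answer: 5705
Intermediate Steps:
g(D) = (-4 + D)²
1609 + g(-60) = 1609 + (-4 - 60)² = 1609 + (-64)² = 1609 + 4096 = 5705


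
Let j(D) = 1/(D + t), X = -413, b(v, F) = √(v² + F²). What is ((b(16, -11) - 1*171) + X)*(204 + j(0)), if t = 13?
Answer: -1549352/13 + 2653*√377/13 ≈ -1.1522e+5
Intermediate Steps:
b(v, F) = √(F² + v²)
j(D) = 1/(13 + D) (j(D) = 1/(D + 13) = 1/(13 + D))
((b(16, -11) - 1*171) + X)*(204 + j(0)) = ((√((-11)² + 16²) - 1*171) - 413)*(204 + 1/(13 + 0)) = ((√(121 + 256) - 171) - 413)*(204 + 1/13) = ((√377 - 171) - 413)*(204 + 1/13) = ((-171 + √377) - 413)*(2653/13) = (-584 + √377)*(2653/13) = -1549352/13 + 2653*√377/13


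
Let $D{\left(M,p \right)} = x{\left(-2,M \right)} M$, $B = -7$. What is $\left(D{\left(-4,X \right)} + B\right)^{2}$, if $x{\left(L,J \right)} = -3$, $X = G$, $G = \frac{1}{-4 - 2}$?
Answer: $25$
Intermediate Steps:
$G = - \frac{1}{6}$ ($G = \frac{1}{-6} = - \frac{1}{6} \approx -0.16667$)
$X = - \frac{1}{6} \approx -0.16667$
$D{\left(M,p \right)} = - 3 M$
$\left(D{\left(-4,X \right)} + B\right)^{2} = \left(\left(-3\right) \left(-4\right) - 7\right)^{2} = \left(12 - 7\right)^{2} = 5^{2} = 25$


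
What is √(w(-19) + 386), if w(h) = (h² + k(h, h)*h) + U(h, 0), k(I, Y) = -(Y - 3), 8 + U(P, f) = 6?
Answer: √327 ≈ 18.083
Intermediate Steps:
U(P, f) = -2 (U(P, f) = -8 + 6 = -2)
k(I, Y) = 3 - Y (k(I, Y) = -(-3 + Y) = 3 - Y)
w(h) = -2 + h² + h*(3 - h) (w(h) = (h² + (3 - h)*h) - 2 = (h² + h*(3 - h)) - 2 = -2 + h² + h*(3 - h))
√(w(-19) + 386) = √((-2 + 3*(-19)) + 386) = √((-2 - 57) + 386) = √(-59 + 386) = √327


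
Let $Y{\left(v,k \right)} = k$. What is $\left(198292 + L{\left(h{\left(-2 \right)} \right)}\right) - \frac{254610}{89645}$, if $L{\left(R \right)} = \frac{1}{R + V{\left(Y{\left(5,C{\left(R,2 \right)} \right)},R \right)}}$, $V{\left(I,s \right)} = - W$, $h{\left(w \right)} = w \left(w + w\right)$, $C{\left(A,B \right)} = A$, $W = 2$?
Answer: $\frac{21330776005}{107574} \approx 1.9829 \cdot 10^{5}$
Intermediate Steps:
$h{\left(w \right)} = 2 w^{2}$ ($h{\left(w \right)} = w 2 w = 2 w^{2}$)
$V{\left(I,s \right)} = -2$ ($V{\left(I,s \right)} = \left(-1\right) 2 = -2$)
$L{\left(R \right)} = \frac{1}{-2 + R}$ ($L{\left(R \right)} = \frac{1}{R - 2} = \frac{1}{-2 + R}$)
$\left(198292 + L{\left(h{\left(-2 \right)} \right)}\right) - \frac{254610}{89645} = \left(198292 + \frac{1}{-2 + 2 \left(-2\right)^{2}}\right) - \frac{254610}{89645} = \left(198292 + \frac{1}{-2 + 2 \cdot 4}\right) - \frac{50922}{17929} = \left(198292 + \frac{1}{-2 + 8}\right) - \frac{50922}{17929} = \left(198292 + \frac{1}{6}\right) - \frac{50922}{17929} = \frac{1189753}{6} - \frac{50922}{17929} = \frac{21330776005}{107574}$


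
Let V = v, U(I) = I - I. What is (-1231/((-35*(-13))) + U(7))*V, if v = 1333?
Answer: -1640923/455 ≈ -3606.4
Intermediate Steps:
U(I) = 0
V = 1333
(-1231/((-35*(-13))) + U(7))*V = (-1231/((-35*(-13))) + 0)*1333 = (-1231/455 + 0)*1333 = -1231/455*1333 = -1640923/455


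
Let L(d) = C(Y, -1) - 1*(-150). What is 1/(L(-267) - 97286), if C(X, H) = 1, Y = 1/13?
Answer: -1/97135 ≈ -1.0295e-5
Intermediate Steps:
Y = 1/13 ≈ 0.076923
L(d) = 151 (L(d) = 1 - 1*(-150) = 1 + 150 = 151)
1/(L(-267) - 97286) = 1/(151 - 97286) = 1/(-97135) = -1/97135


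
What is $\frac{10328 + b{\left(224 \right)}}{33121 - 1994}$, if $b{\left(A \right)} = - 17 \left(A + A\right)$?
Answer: $\frac{2712}{31127} \approx 0.087127$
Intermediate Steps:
$b{\left(A \right)} = - 34 A$ ($b{\left(A \right)} = - 17 \cdot 2 A = - 34 A$)
$\frac{10328 + b{\left(224 \right)}}{33121 - 1994} = \frac{10328 - 7616}{33121 - 1994} = \frac{10328 - 7616}{31127} = 2712 \cdot \frac{1}{31127} = \frac{2712}{31127}$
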